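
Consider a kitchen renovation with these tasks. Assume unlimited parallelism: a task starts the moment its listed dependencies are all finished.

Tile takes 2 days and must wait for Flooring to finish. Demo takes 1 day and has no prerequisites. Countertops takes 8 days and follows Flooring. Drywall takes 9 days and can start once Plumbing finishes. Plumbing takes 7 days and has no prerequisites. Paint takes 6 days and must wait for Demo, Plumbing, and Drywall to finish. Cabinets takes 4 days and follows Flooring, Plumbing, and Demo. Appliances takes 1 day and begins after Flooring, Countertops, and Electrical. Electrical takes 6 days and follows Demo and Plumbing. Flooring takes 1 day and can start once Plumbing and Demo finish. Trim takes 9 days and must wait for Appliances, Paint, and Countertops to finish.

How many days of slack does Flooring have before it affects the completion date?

5

Critical path: Plumbing→Drywall→Paint→Trim = 7+9+6+9 = 31, so the finish is 31 days.
Longest path through Flooring: 26 days (earliest finish 8, latest finish 13).
Float = 31 − 26 = 5.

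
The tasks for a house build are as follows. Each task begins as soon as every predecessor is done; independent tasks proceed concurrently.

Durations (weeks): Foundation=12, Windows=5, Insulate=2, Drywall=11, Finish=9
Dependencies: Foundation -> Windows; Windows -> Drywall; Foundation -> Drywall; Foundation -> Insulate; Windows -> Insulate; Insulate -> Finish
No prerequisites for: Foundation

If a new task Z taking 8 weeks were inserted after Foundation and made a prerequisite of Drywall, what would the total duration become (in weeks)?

31

Originally the schedule takes 28 weeks.
With Z inserted, Drywall now waits for max(Foundation, Windows, Z).
New critical path: Foundation→Z→Drywall = 12+8+11 = 31 ⇒ 31 weeks.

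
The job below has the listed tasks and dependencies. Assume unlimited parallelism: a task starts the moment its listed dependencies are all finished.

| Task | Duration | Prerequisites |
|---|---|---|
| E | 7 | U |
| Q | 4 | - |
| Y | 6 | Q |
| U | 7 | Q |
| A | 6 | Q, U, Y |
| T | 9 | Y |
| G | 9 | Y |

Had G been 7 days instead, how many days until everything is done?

Baseline: Q→Y→G = 4+6+9 = 19 → 19 days.
G lies on that path, so at 7 days the path becomes 17 days.
The binding chain switches to Q→Y→T = 4+6+9 = 19; finish 19 days.

19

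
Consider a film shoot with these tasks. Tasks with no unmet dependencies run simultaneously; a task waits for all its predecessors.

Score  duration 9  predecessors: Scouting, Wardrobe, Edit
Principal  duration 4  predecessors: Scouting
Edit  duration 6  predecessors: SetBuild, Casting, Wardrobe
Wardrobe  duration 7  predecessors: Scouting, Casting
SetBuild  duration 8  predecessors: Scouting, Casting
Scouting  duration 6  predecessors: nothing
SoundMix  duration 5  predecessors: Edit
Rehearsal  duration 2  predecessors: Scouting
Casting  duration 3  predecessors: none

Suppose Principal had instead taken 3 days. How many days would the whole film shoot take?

As given, the longest chain is Scouting→SetBuild→Edit→Score = 6+8+6+9 = 29, so the finish is 29 days.
Principal is off the critical path — its longest chain is 10 days, giving 19 of slack.
The critical path is still Scouting→SetBuild→Edit→Score; finish is now 29 days.

29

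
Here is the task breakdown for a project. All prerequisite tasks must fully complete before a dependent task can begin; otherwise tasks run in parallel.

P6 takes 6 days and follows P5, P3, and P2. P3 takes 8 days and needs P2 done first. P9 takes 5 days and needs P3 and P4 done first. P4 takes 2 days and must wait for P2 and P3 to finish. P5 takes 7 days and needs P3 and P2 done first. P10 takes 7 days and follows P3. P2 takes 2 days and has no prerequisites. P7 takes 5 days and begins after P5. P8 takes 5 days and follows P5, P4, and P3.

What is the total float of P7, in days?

1

The longest chain is P2→P3→P5→P6 = 2+8+7+6 = 23; overall finish 23 days.
The longest chain containing P7 totals 22 days.
Slack of P7 = 18 − 17 = 1 day.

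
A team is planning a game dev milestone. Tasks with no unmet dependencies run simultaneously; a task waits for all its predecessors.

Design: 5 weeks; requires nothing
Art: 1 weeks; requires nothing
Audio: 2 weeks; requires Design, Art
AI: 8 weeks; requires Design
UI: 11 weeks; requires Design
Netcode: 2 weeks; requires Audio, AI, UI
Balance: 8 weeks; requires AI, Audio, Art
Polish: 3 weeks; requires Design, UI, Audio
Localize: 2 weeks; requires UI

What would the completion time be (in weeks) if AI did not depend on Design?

With the dependency in place, Design→AI→Balance = 5+8+8 = 21 sets the finish at 21 weeks.
Without Design→AI, AI's earliest start moves from 5 to 0.
After: Design→UI→Polish = 5+11+3 = 19 → 19 weeks.

19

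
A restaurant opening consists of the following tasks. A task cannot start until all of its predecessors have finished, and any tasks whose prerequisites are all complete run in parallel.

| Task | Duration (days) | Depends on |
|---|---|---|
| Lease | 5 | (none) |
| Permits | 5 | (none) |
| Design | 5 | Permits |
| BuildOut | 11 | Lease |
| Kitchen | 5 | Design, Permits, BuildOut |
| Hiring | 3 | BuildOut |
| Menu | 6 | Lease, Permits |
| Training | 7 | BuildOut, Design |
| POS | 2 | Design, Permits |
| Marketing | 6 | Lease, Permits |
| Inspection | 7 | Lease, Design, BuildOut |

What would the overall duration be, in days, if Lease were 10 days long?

Baseline: Lease→BuildOut→Training = 5+11+7 = 23 → 23 days.
Lease is on the critical path; changing it to 10 makes that path 28 days.
No other chain overtakes it, so the finish is 28 days.

28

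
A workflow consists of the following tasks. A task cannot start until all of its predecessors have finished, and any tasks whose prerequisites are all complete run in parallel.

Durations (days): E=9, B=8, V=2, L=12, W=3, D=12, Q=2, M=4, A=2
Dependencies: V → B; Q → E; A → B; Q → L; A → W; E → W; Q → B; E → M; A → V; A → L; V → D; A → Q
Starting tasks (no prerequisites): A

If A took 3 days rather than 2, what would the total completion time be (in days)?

18

Critical path before the change: A→Q→E→M = 2+2+9+4 = 17 giving 17 days.
A lies on that path, so at 3 days the path becomes 18 days.
That remains the longest chain; total 18 days.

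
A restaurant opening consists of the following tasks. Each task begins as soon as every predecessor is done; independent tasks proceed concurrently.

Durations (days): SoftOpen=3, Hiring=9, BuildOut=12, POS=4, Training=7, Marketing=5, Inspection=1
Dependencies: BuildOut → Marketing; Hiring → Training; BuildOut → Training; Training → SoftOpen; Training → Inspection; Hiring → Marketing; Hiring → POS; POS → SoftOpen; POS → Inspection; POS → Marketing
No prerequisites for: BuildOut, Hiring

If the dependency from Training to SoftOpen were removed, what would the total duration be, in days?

Before: longest chain BuildOut→Training→SoftOpen = 12+7+3 = 22, finish 22.
Without Training→SoftOpen, SoftOpen's earliest start moves from 19 to 13.
The longest chain is now BuildOut→Training→Inspection = 12+7+1 = 20, so the project takes 20 days.

20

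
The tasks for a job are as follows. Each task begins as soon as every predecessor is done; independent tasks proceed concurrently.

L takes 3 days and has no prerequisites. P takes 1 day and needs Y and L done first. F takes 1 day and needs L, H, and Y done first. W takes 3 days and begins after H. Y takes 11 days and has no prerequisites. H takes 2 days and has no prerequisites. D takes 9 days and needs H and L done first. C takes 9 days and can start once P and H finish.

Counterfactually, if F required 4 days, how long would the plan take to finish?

Actual critical path: Y→P→C = 11+1+9 = 21 ⇒ 21 days.
F has 9 days of float (longest path through it is 12).
That remains the longest chain; total 21 days.

21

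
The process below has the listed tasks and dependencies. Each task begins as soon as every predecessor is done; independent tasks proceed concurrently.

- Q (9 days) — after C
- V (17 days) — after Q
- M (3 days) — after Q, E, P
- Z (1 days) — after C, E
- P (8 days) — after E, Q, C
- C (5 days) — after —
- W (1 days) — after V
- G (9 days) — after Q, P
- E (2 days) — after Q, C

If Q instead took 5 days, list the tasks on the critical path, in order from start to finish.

As given, the longest chain is C→Q→E→P→G = 5+9+2+8+9 = 33, so the finish is 33 days.
Q lies on that path, so at 5 days the path becomes 29 days.
No other chain overtakes it, so the finish is 29 days.

C, Q, E, P, G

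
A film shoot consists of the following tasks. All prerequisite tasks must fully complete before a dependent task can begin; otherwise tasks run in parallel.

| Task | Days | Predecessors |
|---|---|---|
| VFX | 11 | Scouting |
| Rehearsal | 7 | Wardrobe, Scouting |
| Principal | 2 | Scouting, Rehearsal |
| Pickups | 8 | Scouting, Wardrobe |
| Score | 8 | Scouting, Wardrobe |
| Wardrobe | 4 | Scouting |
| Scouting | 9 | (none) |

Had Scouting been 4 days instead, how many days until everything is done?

17

Baseline: Scouting→Wardrobe→Rehearsal→Principal = 9+4+7+2 = 22 → 22 days.
Scouting is on the critical path; changing it to 4 makes that path 17 days.
No other chain overtakes it, so the finish is 17 days.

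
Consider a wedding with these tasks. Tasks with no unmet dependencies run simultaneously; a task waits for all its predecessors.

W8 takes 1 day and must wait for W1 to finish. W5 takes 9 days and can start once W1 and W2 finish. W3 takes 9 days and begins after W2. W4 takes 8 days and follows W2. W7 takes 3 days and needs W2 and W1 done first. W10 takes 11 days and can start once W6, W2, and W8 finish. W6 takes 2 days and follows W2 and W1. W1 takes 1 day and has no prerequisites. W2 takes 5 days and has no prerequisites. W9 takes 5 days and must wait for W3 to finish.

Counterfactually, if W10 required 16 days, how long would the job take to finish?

Baseline: W2→W3→W9 = 5+9+5 = 19 → 19 days.
W10 is off the critical path — its longest chain is 18 days, giving 1 of slack.
New critical path: W2→W6→W10 = 5+2+16 = 23 ⇒ 23 days.

23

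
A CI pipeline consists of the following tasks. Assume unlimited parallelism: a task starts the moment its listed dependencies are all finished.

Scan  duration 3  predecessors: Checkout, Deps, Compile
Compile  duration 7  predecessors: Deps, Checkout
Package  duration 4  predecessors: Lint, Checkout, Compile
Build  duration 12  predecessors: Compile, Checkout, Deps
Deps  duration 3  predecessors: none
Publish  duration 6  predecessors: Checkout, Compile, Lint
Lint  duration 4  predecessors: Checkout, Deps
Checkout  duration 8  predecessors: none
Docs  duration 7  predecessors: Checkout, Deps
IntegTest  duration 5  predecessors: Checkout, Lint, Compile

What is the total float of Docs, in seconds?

Checkout→Compile→Build = 8+7+12 = 27 sets the makespan at 27 seconds.
Docs finishes as early as 15 and must finish by 27.
So Docs can slip 27 − 15 = 12 seconds.

12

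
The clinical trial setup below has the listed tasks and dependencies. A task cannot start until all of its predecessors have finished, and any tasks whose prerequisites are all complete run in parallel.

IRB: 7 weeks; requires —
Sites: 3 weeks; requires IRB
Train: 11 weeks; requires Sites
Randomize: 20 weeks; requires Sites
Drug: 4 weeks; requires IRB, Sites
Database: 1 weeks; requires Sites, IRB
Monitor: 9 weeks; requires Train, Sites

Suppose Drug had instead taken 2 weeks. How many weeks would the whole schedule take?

30

As given, the longest chain is IRB→Sites→Train→Monitor = 7+3+11+9 = 30, so the finish is 30 weeks.
Drug has 16 weeks of float (longest path through it is 14).
No other chain overtakes it, so the finish is 30 weeks.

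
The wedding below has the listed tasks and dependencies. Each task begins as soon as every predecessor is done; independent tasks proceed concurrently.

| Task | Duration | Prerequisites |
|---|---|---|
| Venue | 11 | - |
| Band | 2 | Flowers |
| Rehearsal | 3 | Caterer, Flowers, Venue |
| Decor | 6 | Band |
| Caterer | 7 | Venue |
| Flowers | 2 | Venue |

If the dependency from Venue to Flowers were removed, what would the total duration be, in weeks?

21

Original critical path: Venue→Caterer→Rehearsal = 11+7+3 = 21 ⇒ 21 weeks.
Without Venue→Flowers, Flowers's earliest start moves from 11 to 0.
The longest chain is now Venue→Caterer→Rehearsal = 11+7+3 = 21, so the plan takes 21 weeks.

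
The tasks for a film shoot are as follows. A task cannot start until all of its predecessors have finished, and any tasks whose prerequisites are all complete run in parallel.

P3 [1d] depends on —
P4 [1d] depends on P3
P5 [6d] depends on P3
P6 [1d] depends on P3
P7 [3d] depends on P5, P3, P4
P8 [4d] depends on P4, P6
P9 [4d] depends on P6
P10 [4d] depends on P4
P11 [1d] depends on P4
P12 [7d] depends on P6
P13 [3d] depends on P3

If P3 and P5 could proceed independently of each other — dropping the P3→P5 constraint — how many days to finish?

Original critical path: P3→P5→P7 = 1+6+3 = 10 ⇒ 10 days.
Without P3→P5, P5's earliest start moves from 1 to 0.
After: P3→P6→P12 = 1+1+7 = 9 → 9 days.

9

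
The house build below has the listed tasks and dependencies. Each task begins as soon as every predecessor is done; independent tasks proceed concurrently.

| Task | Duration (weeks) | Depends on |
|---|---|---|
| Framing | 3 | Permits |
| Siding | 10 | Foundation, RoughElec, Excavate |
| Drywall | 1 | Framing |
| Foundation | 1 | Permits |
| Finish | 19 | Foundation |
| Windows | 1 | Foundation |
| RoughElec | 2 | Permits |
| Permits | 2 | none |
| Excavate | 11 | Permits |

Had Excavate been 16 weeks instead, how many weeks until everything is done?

Critical path before the change: Permits→Excavate→Siding = 2+11+10 = 23 giving 23 weeks.
Excavate is on the critical path; changing it to 16 makes that path 28 weeks.
That remains the longest chain; total 28 weeks.

28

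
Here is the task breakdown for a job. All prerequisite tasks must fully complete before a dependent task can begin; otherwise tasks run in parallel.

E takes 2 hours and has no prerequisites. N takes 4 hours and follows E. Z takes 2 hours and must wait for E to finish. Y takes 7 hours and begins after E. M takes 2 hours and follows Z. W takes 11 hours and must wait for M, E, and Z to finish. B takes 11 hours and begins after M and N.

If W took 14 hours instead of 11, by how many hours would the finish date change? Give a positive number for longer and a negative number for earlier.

The binding path is E→Z→M→W = 2+2+2+11 = 17; finish at 17 hours.
W is on the critical path; changing it to 14 makes that path 20 hours.
That remains the longest chain; total 20 hours.
Change in finish: 20 − 17 = +3 hours.

3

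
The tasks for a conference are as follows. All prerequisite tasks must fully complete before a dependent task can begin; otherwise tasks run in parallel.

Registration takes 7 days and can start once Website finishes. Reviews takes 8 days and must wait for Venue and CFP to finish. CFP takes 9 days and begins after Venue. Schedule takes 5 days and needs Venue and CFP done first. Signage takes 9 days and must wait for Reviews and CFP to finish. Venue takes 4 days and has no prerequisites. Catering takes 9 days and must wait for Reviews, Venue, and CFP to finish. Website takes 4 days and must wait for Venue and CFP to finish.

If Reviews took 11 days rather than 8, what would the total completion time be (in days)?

33

The binding path is Venue→CFP→Reviews→Catering = 4+9+8+9 = 30; finish at 30 days.
Reviews is on the critical path; changing it to 11 makes that path 33 days.
That remains the longest chain; total 33 days.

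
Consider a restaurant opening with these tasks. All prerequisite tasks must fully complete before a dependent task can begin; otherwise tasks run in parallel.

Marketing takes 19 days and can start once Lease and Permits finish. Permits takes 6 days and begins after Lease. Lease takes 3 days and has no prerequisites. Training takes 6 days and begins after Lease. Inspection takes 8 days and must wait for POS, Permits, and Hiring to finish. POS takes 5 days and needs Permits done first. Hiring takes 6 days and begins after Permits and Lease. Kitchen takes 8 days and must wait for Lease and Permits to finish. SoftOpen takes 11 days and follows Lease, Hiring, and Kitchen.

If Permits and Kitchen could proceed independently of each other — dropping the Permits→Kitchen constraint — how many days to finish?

28

With the dependency in place, Lease→Permits→Kitchen→SoftOpen = 3+6+8+11 = 28 sets the finish at 28 days.
Without Permits→Kitchen, Kitchen's earliest start moves from 9 to 3.
The longest chain is now Lease→Permits→Marketing = 3+6+19 = 28, so the plan takes 28 days.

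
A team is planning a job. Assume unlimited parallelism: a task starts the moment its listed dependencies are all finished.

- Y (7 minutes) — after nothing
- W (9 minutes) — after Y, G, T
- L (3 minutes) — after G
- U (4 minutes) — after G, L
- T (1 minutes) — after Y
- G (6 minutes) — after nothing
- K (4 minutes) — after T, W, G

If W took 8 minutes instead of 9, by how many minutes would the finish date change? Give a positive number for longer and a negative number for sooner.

-1

Critical path before the change: Y→T→W→K = 7+1+9+4 = 21 giving 21 minutes.
W lies on that path, so at 8 minutes the path becomes 20 minutes.
No other chain overtakes it, so the finish is 20 minutes.
Change in finish: 20 − 21 = -1 minutes.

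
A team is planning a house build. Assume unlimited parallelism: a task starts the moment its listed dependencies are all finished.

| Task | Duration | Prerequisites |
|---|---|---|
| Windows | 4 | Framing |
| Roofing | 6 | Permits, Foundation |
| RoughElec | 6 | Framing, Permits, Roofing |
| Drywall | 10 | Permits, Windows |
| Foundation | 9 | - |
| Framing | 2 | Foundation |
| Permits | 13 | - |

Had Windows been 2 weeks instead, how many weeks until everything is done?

The binding path is Foundation→Framing→Windows→Drywall = 9+2+4+10 = 25; finish at 25 weeks.
Windows is on the critical path; changing it to 2 makes that path 23 weeks.
The binding chain switches to Permits→Roofing→RoughElec = 13+6+6 = 25; finish 25 weeks.

25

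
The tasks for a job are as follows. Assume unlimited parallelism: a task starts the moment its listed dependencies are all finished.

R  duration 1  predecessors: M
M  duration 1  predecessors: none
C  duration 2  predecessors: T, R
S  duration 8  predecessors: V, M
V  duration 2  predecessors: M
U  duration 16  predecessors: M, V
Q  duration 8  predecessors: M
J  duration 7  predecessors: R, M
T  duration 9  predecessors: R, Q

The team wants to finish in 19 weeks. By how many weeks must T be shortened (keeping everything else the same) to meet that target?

Current finish: 20 weeks; target: 19.
T is on every critical path, so each week cut from T cuts the finish by one (this holds down to a finish of 19).
Need 20 − 19 = 1 week off T → T becomes 8 weeks, finish becomes 19.

1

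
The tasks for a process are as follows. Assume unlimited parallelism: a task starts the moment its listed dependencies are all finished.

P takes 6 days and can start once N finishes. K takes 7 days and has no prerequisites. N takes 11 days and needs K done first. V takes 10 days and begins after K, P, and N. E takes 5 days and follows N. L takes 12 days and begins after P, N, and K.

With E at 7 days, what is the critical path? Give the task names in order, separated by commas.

K, N, P, L

As given, the longest chain is K→N→P→L = 7+11+6+12 = 36, so the finish is 36 days.
E is off the critical path — its longest chain is 23 days, giving 13 of slack.
The critical path is still K→N→P→L; finish is now 36 days.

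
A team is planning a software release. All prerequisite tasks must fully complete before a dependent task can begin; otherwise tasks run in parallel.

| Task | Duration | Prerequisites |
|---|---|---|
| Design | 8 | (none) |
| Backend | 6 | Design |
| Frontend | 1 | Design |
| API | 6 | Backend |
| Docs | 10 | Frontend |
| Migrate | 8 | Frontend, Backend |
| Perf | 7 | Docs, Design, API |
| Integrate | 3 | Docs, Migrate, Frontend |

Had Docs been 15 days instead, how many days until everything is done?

31

Baseline: Design→Backend→API→Perf = 8+6+6+7 = 27 → 27 days.
Docs is off the critical path — its longest chain is 26 days, giving 1 of slack.
Now Design→Frontend→Docs→Perf = 8+1+15+7 = 31 is longest, so the finish becomes 31 days.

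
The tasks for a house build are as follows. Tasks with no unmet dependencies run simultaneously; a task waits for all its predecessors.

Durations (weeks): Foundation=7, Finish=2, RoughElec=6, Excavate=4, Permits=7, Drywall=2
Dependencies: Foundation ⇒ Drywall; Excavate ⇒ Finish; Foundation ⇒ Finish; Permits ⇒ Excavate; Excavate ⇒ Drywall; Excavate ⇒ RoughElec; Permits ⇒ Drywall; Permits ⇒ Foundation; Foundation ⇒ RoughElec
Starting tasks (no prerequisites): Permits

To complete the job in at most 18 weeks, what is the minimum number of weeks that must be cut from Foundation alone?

2

Current finish: 20 weeks; target: 18.
Foundation is on every critical path, so each week cut from Foundation cuts the finish by one (this holds down to a finish of 17).
Need 20 − 18 = 2 weeks off Foundation → Foundation becomes 5 weeks, finish becomes 18.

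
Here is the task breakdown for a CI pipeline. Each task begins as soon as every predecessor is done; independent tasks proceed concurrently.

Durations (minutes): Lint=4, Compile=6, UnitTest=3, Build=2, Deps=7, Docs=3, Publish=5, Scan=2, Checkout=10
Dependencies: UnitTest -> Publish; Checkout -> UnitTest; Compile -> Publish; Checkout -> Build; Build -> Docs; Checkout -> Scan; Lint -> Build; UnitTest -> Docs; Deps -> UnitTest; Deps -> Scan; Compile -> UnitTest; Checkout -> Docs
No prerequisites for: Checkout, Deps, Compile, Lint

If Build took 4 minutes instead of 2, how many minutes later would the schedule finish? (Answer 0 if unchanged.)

Critical path before the change: Checkout→UnitTest→Publish = 10+3+5 = 18 giving 18 minutes.
The longest path through Build is only 15 minutes, so Build has float 3.
The critical path is still Checkout→UnitTest→Publish; finish is now 18 minutes.
Change in finish: 18 − 18 = +0 minutes.

0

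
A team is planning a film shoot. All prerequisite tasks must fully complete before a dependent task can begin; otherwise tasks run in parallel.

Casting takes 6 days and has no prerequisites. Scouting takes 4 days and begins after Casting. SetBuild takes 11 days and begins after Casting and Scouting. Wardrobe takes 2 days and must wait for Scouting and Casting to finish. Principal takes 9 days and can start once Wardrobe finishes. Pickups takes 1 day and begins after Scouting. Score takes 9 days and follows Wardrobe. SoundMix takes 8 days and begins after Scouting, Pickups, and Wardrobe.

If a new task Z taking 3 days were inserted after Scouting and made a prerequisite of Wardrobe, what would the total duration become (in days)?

24

Originally the plan takes 21 days.
With Z inserted, Wardrobe now waits for max(Scouting, Casting, Z).
New critical path: Casting→Scouting→Z→Wardrobe→Principal = 6+4+3+2+9 = 24 ⇒ 24 days.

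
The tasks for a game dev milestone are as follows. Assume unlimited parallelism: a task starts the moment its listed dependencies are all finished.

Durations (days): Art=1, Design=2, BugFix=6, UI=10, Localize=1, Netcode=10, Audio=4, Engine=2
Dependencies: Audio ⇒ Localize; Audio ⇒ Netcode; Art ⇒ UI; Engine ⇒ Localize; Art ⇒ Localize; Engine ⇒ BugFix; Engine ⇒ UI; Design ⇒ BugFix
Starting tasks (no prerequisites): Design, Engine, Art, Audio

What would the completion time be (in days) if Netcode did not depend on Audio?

12

Original critical path: Audio→Netcode = 4+10 = 14 ⇒ 14 days.
Without Audio→Netcode, Netcode's earliest start moves from 4 to 0.
New critical path: Engine→UI = 2+10 = 12 ⇒ 12 days.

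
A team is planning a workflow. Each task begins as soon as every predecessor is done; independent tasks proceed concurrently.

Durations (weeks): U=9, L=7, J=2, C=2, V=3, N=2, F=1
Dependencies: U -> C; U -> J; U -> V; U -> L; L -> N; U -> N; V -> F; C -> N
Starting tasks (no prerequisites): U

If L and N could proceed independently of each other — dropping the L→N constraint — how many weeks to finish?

Before: longest chain U→L→N = 9+7+2 = 18, finish 18.
Without L→N, N's earliest start moves from 16 to 11.
After: U→L = 9+7 = 16 → 16 weeks.

16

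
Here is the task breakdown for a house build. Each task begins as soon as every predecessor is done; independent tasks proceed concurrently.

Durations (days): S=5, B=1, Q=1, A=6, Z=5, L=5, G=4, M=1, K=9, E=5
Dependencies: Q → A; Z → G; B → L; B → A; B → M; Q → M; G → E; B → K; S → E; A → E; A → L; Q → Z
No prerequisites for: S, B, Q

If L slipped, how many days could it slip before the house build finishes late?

3

Q→Z→G→E = 1+5+4+5 = 15 sets the makespan at 15 days.
The longest chain containing L totals 12 days.
Slack of L = 10 − 7 = 3 days.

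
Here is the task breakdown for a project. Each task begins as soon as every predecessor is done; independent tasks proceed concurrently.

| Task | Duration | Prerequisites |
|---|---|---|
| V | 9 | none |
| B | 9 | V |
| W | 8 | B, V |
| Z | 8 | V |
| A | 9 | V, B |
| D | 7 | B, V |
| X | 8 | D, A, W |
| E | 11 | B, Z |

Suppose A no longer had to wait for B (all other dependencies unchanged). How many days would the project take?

With the dependency in place, V→B→A→X = 9+9+9+8 = 35 sets the finish at 35 days.
Without B→A, A's earliest start moves from 18 to 9.
New critical path: V→B→W→X = 9+9+8+8 = 34 ⇒ 34 days.

34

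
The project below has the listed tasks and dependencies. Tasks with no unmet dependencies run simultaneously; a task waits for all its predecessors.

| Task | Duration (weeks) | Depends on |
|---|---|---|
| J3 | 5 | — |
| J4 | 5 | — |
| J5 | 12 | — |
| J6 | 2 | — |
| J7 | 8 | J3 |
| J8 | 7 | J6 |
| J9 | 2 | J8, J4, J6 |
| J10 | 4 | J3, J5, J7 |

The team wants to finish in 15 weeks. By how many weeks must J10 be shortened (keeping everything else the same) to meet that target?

2

Current finish: 17 weeks; target: 15.
J10 is on every critical path, so each week cut from J10 cuts the finish by one (this holds down to a finish of 14).
Need 17 − 15 = 2 weeks off J10 → J10 becomes 2 weeks, finish becomes 15.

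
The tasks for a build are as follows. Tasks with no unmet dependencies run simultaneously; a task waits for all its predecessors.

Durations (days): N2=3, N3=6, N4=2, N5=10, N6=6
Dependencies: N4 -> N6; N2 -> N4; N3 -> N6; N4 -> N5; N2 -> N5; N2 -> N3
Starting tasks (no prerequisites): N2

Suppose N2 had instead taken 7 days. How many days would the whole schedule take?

19

Baseline: N2→N3→N6 = 3+6+6 = 15 → 15 days.
N2 is on the critical path; changing it to 7 makes that path 19 days.
The critical path is still N2→N3→N6; finish is now 19 days.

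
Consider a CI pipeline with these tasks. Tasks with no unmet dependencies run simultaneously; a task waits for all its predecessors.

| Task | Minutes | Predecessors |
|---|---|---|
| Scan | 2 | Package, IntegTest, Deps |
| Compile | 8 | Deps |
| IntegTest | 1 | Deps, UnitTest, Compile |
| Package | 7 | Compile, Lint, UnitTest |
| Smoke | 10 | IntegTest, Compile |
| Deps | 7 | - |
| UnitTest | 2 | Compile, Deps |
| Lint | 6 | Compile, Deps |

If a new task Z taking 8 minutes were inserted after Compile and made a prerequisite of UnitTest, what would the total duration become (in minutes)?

Originally the CI pipeline takes 30 minutes.
With Z inserted, UnitTest now waits for max(Compile, Deps, Z).
New critical path: Deps→Compile→Z→UnitTest→IntegTest→Smoke = 7+8+8+2+1+10 = 36 ⇒ 36 minutes.

36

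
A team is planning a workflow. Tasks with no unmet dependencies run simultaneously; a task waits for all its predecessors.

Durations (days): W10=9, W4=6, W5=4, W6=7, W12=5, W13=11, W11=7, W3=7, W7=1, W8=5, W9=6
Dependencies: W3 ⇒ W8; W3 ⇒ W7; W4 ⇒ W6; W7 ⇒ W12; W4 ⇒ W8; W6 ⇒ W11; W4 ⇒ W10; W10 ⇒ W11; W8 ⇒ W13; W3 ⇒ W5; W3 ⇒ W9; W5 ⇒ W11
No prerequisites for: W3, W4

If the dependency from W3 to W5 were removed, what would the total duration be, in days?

Original critical path: W3→W8→W13 = 7+5+11 = 23 ⇒ 23 days.
Without W3→W5, W5's earliest start moves from 7 to 0.
The longest chain is now W3→W8→W13 = 7+5+11 = 23, so the plan takes 23 days.

23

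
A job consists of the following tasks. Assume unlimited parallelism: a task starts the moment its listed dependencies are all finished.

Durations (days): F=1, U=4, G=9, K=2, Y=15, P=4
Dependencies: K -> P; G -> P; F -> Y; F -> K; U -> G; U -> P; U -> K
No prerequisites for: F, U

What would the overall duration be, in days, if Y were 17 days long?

The binding path is U→G→P = 4+9+4 = 17; finish at 17 days.
Y has 1 day of float (longest path through it is 16).
Now F→Y = 1+17 = 18 is longest, so the finish becomes 18 days.

18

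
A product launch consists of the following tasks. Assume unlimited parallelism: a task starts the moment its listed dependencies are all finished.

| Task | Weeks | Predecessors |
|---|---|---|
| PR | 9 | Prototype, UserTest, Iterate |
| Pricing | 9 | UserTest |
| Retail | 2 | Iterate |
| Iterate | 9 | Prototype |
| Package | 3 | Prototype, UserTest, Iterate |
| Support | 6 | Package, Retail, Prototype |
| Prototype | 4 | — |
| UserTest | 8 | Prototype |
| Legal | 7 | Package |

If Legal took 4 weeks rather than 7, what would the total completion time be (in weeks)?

As given, the longest chain is Prototype→Iterate→Package→Legal = 4+9+3+7 = 23, so the finish is 23 weeks.
Since Legal is critical, the -3 change carries straight to that chain (now 20 weeks).
New critical path: Prototype→Iterate→Package→Support = 4+9+3+6 = 22 ⇒ 22 weeks.

22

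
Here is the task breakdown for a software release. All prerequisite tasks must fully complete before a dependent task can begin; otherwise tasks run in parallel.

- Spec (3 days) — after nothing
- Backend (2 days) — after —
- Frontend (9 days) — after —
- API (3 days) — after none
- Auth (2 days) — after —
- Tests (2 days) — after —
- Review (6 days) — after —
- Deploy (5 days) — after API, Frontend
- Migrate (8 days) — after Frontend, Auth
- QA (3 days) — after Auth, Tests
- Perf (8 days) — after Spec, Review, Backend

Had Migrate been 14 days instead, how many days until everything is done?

23

The binding path is Frontend→Migrate = 9+8 = 17; finish at 17 days.
Since Migrate is critical, the +6 change carries straight to that chain (now 23 days).
The critical path is still Frontend→Migrate; finish is now 23 days.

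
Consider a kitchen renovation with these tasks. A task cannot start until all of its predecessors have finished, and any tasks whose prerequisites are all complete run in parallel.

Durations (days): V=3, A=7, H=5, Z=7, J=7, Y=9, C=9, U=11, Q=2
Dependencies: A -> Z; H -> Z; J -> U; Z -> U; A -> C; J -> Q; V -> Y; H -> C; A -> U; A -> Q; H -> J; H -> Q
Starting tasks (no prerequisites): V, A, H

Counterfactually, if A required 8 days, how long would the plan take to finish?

The binding path is A→Z→U = 7+7+11 = 25; finish at 25 days.
A lies on that path, so at 8 days the path becomes 26 days.
No other chain overtakes it, so the finish is 26 days.

26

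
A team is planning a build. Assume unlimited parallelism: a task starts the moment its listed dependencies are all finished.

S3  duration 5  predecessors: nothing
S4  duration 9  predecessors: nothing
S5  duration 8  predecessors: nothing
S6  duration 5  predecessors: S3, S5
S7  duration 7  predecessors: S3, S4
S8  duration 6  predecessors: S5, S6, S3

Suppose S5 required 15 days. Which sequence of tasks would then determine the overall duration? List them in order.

S5, S6, S8

Baseline: S5→S6→S8 = 8+5+6 = 19 → 19 days.
S5 lies on that path, so at 15 days the path becomes 26 days.
The critical path is still S5→S6→S8; finish is now 26 days.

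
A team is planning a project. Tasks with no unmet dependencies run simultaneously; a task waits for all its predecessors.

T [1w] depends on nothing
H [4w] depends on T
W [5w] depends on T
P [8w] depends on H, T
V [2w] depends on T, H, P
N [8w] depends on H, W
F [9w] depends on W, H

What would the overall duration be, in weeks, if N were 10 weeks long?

The binding path is T→H→P→V = 1+4+8+2 = 15; finish at 15 weeks.
The longest path through N is only 14 weeks, so N has float 1.
The binding chain switches to T→W→N = 1+5+10 = 16; finish 16 weeks.

16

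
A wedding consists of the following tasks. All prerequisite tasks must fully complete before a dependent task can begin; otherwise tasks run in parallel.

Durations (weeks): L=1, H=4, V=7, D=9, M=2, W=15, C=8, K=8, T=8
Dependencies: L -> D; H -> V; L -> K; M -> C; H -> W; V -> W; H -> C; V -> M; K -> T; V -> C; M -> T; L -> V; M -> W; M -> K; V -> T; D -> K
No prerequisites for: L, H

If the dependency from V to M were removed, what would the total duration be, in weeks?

Original critical path: H→V→M→K→T = 4+7+2+8+8 = 29 ⇒ 29 weeks.
Without V→M, M's earliest start moves from 11 to 0.
New critical path: L→D→K→T = 1+9+8+8 = 26 ⇒ 26 weeks.

26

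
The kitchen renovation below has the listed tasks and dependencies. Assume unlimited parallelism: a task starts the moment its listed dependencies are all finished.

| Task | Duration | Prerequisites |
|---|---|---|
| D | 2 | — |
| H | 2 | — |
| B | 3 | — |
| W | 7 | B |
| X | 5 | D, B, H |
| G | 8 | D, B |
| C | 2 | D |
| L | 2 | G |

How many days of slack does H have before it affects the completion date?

Critical path: B→G→L = 3+8+2 = 13, so the finish is 13 days.
The longest chain containing H totals 7 days.
So H can slip 8 − 2 = 6 days.

6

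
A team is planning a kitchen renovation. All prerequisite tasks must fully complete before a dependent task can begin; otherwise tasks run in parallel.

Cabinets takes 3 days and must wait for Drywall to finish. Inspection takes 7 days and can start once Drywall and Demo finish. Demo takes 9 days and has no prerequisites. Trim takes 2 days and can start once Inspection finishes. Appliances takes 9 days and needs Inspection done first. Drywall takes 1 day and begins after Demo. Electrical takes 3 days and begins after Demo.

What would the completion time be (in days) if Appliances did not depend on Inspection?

Before: longest chain Demo→Drywall→Inspection→Appliances = 9+1+7+9 = 26, finish 26.
Without Inspection→Appliances, Appliances's earliest start moves from 17 to 0.
After: Demo→Drywall→Inspection→Trim = 9+1+7+2 = 19 → 19 days.

19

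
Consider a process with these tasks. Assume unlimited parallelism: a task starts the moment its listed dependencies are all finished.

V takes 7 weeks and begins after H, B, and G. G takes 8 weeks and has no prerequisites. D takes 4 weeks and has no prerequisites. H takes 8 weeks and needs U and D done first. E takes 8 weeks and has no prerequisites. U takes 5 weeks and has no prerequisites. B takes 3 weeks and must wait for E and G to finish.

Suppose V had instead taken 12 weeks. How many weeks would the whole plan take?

25

As given, the longest chain is U→H→V = 5+8+7 = 20, so the finish is 20 weeks.
Since V is critical, the +5 change carries straight to that chain (now 25 weeks).
No other chain overtakes it, so the finish is 25 weeks.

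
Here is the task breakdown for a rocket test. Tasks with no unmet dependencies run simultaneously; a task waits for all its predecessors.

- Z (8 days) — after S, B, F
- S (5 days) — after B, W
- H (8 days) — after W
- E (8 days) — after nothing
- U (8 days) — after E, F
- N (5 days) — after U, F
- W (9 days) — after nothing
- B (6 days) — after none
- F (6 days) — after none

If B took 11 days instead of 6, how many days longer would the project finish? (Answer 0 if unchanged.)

2

Actual critical path: W→S→Z = 9+5+8 = 22 ⇒ 22 days.
B has 3 days of float (longest path through it is 19).
The binding chain switches to B→S→Z = 11+5+8 = 24; finish 24 days.
Change in finish: 24 − 22 = +2 days.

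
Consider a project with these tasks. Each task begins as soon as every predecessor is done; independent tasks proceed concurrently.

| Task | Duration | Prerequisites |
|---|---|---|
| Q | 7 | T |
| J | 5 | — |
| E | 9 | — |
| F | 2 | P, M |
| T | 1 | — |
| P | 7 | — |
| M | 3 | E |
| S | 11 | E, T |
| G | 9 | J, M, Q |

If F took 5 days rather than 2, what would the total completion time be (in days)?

21

The binding path is E→M→G = 9+3+9 = 21; finish at 21 days.
The longest path through F is only 14 days, so F has float 7.
That remains the longest chain; total 21 days.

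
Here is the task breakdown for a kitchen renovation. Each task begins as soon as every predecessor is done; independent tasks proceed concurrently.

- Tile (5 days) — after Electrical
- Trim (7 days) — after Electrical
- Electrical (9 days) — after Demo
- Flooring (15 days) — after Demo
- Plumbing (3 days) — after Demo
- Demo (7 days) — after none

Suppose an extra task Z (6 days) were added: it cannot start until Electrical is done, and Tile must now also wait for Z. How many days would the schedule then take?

27

Originally the schedule takes 23 days.
With Z inserted, Tile now waits for max(Electrical, Z).
New critical path: Demo→Electrical→Z→Tile = 7+9+6+5 = 27 ⇒ 27 days.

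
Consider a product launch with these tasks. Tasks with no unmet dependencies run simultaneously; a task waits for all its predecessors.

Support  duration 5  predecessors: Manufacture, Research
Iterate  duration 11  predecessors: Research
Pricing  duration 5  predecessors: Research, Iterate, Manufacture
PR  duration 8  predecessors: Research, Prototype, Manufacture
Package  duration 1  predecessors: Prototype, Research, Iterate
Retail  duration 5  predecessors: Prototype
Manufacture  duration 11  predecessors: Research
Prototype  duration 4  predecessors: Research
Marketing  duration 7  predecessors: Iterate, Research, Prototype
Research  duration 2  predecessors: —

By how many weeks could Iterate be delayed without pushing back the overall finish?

The longest chain is Research→Manufacture→PR = 2+11+8 = 21; overall finish 21 weeks.
Iterate finishes as early as 13 and must finish by 14.
Float = 21 − 20 = 1.

1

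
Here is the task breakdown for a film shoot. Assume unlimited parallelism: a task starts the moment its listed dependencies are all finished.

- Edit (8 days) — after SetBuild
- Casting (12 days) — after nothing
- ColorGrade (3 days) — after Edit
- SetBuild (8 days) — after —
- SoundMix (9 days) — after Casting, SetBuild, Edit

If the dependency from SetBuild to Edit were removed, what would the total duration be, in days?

21

Before: longest chain SetBuild→Edit→SoundMix = 8+8+9 = 25, finish 25.
Without SetBuild→Edit, Edit's earliest start moves from 8 to 0.
New critical path: Casting→SoundMix = 12+9 = 21 ⇒ 21 days.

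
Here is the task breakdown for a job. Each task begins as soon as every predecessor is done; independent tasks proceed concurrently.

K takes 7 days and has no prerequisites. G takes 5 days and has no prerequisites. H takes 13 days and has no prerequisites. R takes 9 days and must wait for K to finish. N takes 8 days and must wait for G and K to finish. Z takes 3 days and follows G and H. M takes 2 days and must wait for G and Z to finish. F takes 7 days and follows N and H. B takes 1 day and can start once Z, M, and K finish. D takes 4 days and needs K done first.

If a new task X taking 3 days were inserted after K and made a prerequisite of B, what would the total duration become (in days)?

22

Originally the job takes 22 days.
With X inserted, B now waits for max(Z, M, K, X).
New critical path: K→N→F = 7+8+7 = 22 ⇒ 22 days.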